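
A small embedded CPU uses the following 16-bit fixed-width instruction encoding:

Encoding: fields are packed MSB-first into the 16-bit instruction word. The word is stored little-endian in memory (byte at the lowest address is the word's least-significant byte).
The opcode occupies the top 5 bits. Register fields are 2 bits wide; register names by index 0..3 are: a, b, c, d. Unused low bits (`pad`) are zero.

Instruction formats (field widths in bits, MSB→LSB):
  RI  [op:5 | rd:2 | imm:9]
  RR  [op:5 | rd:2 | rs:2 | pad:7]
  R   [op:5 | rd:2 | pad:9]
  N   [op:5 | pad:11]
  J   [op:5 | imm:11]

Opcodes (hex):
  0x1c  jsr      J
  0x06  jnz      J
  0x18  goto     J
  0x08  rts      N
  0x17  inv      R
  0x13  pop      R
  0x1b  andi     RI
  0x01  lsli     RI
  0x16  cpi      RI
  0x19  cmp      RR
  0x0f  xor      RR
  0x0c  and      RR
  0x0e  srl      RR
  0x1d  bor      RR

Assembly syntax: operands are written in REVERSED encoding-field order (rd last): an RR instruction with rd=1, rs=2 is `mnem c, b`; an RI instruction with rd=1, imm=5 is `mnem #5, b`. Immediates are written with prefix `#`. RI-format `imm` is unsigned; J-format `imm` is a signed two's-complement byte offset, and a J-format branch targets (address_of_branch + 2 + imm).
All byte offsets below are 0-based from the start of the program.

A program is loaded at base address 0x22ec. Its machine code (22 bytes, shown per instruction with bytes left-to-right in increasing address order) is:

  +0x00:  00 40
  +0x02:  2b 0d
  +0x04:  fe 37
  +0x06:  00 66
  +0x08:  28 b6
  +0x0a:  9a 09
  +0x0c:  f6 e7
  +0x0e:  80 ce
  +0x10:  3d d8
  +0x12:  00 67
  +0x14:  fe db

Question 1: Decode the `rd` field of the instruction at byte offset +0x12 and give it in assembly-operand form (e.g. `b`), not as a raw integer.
d

+0x12: 00 67 ⇒ word 0x6700 (little)
  opcode bits[15:11]=0xc: and/RR
  rd@[10:9]=0x3 ⇒ d
  rs@[8:7]=0x2 ⇒ c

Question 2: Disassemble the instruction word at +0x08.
@+08  little-endian(28 b6) = 0xb628
  opcode bits[15:11]=0x16: cpi/RI
  rd: (w>>9)&0x3=0x3 → d
  imm: (w>>0)&0x1ff=0x28 → #40

cpi #40, d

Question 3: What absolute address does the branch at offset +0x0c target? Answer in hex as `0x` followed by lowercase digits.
@+0c  little-endian(f6 e7) = 0xe7f6
  op=0xe7f6>>11=0x1c ⇒ jsr (J)
  imm@[10:0]=0x7f6 (s11→-10) ⇒ #-10
  target = base 0x22ec + off 0x0c + 2 + imm -10 = 0x22f0

0x22f0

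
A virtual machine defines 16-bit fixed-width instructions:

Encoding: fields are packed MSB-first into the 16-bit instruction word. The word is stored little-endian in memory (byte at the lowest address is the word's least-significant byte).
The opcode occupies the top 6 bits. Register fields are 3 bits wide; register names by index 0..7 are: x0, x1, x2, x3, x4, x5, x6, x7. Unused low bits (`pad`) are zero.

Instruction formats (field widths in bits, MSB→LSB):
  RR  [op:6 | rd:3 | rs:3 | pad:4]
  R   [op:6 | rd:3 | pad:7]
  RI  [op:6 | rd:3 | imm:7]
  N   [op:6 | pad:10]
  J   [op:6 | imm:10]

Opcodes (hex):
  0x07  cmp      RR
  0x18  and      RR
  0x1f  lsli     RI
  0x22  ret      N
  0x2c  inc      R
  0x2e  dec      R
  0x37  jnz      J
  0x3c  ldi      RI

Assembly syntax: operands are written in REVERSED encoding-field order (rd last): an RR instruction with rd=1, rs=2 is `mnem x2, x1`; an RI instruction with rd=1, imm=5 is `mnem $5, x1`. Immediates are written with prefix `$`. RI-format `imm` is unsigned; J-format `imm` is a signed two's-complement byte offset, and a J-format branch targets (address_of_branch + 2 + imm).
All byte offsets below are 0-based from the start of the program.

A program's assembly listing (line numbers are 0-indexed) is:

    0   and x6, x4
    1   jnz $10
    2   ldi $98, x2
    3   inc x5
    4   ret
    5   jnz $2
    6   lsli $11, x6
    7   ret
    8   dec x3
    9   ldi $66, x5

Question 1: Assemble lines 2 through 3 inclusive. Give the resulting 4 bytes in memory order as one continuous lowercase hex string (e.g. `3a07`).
62f180b2

L2: ldi op=0x3c:6|rd=2:3|imm=98:7 ⇒ 0xf162 ⇒ little 62 f1
L3: inc op=0x2c:6|rd=5:3|pad=0:7 ⇒ 0xb280 ⇒ little 80 b2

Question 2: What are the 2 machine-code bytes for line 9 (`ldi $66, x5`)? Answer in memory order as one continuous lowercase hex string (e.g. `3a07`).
9. ldi fields op=0x3c:6|rd=5:3|imm=66:7 → word f2c2h → c2 f2

c2f2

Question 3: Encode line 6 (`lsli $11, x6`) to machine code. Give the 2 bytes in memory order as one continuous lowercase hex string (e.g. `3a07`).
line 6 (lsli): pack op=0x1f:6|rd=6:3|imm=11:7 = 0x7f0b; little→ 0b 7f

0b7f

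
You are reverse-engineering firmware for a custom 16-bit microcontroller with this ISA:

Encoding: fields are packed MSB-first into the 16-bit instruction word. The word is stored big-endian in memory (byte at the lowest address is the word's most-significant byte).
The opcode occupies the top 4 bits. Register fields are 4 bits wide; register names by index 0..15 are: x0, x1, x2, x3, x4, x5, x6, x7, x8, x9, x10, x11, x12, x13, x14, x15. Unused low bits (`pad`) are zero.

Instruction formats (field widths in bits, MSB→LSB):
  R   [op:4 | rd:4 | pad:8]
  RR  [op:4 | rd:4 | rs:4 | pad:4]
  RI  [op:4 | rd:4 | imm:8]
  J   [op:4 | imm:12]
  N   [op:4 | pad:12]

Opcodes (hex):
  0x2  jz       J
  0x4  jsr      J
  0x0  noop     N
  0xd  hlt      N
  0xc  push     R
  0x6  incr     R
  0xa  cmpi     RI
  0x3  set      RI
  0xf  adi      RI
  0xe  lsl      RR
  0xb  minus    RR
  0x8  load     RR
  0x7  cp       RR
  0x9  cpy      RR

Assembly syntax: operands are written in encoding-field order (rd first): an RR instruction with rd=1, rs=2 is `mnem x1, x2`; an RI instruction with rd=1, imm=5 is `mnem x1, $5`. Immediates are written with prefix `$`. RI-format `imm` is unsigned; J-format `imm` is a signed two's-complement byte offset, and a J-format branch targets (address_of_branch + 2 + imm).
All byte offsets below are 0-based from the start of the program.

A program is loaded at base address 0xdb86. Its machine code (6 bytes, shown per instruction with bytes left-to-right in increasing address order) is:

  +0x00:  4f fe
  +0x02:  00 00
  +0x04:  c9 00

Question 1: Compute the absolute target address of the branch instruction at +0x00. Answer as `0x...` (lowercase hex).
[00] 4f fe → 0x4ffe
  top 4b → 0x4 → jsr [J]
  imm: (w>>0)&0xfff=0xffe (s12→-2) → $-2
  target = base 0xdb86 + off 0x00 + 2 + imm -2 = 0xdb86

0xdb86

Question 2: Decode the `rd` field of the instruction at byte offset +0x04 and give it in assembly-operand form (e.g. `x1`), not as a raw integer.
@+04  big-endian(c9 00) = 0xc900
  op=0xc900>>12=0xc ⇒ push (R)
  rd: (w>>8)&0xf=0x9 → x9

x9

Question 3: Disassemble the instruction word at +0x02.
@+02  big-endian(00 00) = 0x0000
  top 4b → 0x0 → noop [N]

noop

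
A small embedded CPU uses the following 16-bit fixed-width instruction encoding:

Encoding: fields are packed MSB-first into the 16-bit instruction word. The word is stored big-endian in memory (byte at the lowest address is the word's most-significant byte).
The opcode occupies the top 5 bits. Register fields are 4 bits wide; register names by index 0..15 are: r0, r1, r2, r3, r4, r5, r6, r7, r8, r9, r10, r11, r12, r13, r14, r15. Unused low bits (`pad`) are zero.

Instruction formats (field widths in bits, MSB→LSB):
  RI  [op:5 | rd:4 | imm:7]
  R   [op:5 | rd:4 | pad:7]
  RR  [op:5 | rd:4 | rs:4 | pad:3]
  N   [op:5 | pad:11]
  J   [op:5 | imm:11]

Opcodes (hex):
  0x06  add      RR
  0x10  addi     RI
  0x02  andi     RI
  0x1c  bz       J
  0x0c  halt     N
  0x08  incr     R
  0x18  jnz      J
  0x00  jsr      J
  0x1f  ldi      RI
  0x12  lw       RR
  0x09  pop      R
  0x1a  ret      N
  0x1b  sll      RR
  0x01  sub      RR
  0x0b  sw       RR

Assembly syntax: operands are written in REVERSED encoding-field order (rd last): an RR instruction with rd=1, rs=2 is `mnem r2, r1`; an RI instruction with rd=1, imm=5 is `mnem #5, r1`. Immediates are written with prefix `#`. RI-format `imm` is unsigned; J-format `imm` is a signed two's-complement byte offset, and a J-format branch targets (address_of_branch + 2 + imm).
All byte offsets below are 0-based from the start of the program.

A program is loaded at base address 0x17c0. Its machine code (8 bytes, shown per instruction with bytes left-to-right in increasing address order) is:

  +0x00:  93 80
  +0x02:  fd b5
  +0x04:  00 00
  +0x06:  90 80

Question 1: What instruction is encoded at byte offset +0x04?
jsr #0

+0x04: 00 00 ⇒ word 0x0000 (big)
  op=0x0000>>11=0x0 ⇒ jsr (J)
  [10:0] imm=0 = #0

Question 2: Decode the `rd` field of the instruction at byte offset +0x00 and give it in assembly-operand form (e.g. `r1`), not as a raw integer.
r7

@+00  big-endian(93 80) = 0x9380
  opcode bits[15:11]=0x12: lw/RR
  rd@[10:7]=0x7 ⇒ r7
  rs@[6:3]=0x0 ⇒ r0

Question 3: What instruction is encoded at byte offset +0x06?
off 0x06: read 90 80 as big → 0x9080
  top 5b → 0x12 → lw [RR]
  [10:7] rd=1 = r1
  [6:3] rs=0 = r0

lw r0, r1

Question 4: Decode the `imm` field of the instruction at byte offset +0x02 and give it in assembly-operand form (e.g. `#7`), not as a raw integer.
@+02  big-endian(fd b5) = 0xfdb5
  opcode bits[15:11]=0x1f: ldi/RI
  rd@[10:7]=0xb ⇒ r11
  imm@[6:0]=0x35 ⇒ #53

#53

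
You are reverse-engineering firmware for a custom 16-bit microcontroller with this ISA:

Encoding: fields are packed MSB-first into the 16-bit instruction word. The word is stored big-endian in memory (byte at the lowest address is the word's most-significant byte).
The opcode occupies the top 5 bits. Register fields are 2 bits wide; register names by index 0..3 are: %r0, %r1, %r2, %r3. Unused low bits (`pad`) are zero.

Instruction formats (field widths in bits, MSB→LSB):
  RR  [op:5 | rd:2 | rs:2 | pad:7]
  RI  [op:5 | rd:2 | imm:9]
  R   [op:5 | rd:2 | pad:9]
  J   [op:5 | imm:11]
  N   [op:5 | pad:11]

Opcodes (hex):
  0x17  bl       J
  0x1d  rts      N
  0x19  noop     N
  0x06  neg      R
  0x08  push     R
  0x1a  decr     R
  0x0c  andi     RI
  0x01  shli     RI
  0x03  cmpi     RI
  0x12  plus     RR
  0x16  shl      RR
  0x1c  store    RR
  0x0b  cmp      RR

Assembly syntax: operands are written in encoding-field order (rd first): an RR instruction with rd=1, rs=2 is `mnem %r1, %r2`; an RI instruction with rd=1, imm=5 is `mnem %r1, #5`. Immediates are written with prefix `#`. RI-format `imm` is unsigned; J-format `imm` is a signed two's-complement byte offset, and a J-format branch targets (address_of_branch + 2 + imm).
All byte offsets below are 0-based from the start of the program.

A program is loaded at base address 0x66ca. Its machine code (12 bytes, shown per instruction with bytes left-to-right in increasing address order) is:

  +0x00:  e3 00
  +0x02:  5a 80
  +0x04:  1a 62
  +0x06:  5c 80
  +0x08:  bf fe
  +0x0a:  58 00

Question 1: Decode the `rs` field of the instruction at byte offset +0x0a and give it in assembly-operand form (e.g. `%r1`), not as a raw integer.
[0a] 58 00 → 0x5800
  op=0x5800>>11=0xb ⇒ cmp (RR)
  [10:9] rd=0 = %r0
  [8:7] rs=0 = %r0

%r0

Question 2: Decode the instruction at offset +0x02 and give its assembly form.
cmp %r1, %r1

+0x02: 5a 80 ⇒ word 0x5a80 (big)
  top 5b → 0xb → cmp [RR]
  [10:9] rd=1 = %r1
  [8:7] rs=1 = %r1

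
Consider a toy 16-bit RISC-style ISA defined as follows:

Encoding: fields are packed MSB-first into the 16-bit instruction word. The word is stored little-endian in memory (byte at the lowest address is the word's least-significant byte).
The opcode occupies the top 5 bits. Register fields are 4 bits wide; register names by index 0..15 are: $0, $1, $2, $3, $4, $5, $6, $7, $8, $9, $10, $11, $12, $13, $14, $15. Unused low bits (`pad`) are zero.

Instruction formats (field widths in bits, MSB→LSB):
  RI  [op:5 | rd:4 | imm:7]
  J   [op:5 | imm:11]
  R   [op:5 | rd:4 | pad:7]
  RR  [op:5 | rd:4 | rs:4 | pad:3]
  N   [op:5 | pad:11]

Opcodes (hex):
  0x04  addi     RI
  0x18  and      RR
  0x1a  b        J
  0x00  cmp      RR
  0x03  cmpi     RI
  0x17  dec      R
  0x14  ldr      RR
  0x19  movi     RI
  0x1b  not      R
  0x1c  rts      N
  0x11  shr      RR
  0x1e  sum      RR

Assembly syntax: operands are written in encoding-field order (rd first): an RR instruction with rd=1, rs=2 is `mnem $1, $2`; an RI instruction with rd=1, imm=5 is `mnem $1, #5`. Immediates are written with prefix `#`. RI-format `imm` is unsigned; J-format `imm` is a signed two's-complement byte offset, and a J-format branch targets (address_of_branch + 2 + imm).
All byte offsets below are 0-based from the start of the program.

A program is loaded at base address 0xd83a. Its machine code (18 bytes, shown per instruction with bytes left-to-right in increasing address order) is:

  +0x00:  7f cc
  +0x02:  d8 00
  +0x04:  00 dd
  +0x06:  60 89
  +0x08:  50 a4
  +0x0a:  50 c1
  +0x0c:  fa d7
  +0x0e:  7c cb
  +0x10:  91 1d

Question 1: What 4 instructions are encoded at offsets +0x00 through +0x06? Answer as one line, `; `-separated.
movi $8, #127; cmp $1, $11; not $10; shr $2, $12

off 0x00: read 7f cc as little → 0xcc7f
  op=0xcc7f>>11=0x19 ⇒ movi (RI)
  rd: (w>>7)&0xf=0x8 → $8
  imm: (w>>0)&0x7f=0x7f → #127
off 0x02: read d8 00 as little → 0x00d8
  op=0x00d8>>11=0x0 ⇒ cmp (RR)
  rd: (w>>7)&0xf=0x1 → $1
  rs: (w>>3)&0xf=0xb → $11
off 0x04: read 00 dd as little → 0xdd00
  op=0xdd00>>11=0x1b ⇒ not (R)
  rd: (w>>7)&0xf=0xa → $10
off 0x06: read 60 89 as little → 0x8960
  op=0x8960>>11=0x11 ⇒ shr (RR)
  rd: (w>>7)&0xf=0x2 → $2
  rs: (w>>3)&0xf=0xc → $12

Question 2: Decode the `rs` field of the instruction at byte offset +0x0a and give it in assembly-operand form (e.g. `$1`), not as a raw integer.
$10

off 0x0a: read 50 c1 as little → 0xc150
  opcode bits[15:11]=0x18: and/RR
  rd: (w>>7)&0xf=0x2 → $2
  rs: (w>>3)&0xf=0xa → $10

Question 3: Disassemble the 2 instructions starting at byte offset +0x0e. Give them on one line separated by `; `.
movi $6, #124; cmpi $11, #17

off 0x0e: read 7c cb as little → 0xcb7c
  op=0xcb7c>>11=0x19 ⇒ movi (RI)
  [10:7] rd=6 = $6
  [6:0] imm=124 = #124
off 0x10: read 91 1d as little → 0x1d91
  op=0x1d91>>11=0x3 ⇒ cmpi (RI)
  [10:7] rd=11 = $11
  [6:0] imm=17 = #17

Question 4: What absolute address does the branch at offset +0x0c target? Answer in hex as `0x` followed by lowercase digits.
0xd842

[0c] fa d7 → 0xd7fa
  op=0xd7fa>>11=0x1a ⇒ b (J)
  imm: (w>>0)&0x7ff=0x7fa (s11→-6) → #-6
  target = base 0xd83a + off 0x0c + 2 + imm -6 = 0xd842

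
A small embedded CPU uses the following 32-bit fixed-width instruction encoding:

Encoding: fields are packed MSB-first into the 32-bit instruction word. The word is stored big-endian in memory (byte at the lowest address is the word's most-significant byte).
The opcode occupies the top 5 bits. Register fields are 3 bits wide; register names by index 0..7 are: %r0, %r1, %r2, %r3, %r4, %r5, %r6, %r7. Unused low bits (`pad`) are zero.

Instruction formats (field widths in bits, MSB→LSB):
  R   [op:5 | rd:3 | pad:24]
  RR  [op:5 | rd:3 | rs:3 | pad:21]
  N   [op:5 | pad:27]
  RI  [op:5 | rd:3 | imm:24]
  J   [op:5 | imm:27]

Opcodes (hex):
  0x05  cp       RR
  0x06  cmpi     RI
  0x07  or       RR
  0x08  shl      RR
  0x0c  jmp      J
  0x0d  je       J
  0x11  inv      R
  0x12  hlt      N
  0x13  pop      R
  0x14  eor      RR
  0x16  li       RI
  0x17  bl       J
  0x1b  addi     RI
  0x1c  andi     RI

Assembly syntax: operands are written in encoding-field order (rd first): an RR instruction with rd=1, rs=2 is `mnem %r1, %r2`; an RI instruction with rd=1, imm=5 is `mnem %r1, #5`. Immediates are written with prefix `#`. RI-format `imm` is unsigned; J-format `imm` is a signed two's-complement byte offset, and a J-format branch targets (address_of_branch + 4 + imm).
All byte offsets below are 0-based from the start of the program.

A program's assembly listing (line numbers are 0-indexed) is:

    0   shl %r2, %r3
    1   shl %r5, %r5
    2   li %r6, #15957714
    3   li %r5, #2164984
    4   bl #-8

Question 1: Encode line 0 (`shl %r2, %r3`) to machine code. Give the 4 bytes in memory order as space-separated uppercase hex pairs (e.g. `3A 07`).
L0: shl op=0x8:5|rd=2:3|rs=3:3|pad=0:21 ⇒ 0x42600000 ⇒ big 42 60 00 00

42 60 00 00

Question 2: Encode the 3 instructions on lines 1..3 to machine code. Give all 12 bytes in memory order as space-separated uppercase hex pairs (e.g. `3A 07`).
1. shl fields op=0x8:5|rd=5:3|rs=5:3|pad=0:21 → word 45a00000h → 45 a0 00 00
2. li fields op=0x16:5|rd=6:3|imm=15957714:24 → word b6f37ed2h → b6 f3 7e d2
3. li fields op=0x16:5|rd=5:3|imm=2164984:24 → word b52108f8h → b5 21 08 f8

45 A0 00 00 B6 F3 7E D2 B5 21 08 F8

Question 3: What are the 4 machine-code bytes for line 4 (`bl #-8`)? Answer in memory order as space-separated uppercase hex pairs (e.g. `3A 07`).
BF FF FF F8

4. bl fields op=0x17:5|imm=-8:27 → word bffffff8h → bf ff ff f8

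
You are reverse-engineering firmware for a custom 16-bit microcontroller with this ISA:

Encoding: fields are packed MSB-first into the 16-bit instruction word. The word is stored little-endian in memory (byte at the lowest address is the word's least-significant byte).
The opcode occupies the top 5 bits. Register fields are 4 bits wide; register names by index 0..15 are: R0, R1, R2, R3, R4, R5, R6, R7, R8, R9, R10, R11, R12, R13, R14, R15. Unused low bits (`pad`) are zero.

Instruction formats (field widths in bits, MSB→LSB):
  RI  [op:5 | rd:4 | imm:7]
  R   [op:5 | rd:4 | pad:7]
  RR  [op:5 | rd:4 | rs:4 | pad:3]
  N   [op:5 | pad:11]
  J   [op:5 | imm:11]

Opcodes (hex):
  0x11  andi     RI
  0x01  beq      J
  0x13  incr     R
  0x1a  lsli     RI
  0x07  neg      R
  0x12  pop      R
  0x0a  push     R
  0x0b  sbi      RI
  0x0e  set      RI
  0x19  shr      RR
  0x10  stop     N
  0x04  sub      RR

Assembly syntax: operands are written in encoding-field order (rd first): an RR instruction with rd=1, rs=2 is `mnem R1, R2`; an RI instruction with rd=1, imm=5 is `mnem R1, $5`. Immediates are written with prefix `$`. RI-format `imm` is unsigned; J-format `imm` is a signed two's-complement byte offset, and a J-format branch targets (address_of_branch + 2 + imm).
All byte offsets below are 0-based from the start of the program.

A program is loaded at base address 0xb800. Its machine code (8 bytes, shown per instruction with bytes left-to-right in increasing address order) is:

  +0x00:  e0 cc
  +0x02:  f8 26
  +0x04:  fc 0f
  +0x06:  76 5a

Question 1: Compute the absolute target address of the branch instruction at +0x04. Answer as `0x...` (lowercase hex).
0xb802

@+04  little-endian(fc 0f) = 0x0ffc
  opcode bits[15:11]=0x1: beq/J
  imm: (w>>0)&0x7ff=0x7fc (s11→-4) → $-4
  target = base 0xb800 + off 0x04 + 2 + imm -4 = 0xb802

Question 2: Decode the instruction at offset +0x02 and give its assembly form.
[02] f8 26 → 0x26f8
  top 5b → 0x4 → sub [RR]
  [10:7] rd=13 = R13
  [6:3] rs=15 = R15

sub R13, R15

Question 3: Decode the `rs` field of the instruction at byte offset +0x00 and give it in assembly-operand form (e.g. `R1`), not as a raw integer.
[00] e0 cc → 0xcce0
  opcode bits[15:11]=0x19: shr/RR
  rd: (w>>7)&0xf=0x9 → R9
  rs: (w>>3)&0xf=0xc → R12

R12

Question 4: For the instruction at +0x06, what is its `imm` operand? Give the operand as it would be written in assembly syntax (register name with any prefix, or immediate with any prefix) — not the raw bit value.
@+06  little-endian(76 5a) = 0x5a76
  top 5b → 0xb → sbi [RI]
  [10:7] rd=4 = R4
  [6:0] imm=118 = $118

$118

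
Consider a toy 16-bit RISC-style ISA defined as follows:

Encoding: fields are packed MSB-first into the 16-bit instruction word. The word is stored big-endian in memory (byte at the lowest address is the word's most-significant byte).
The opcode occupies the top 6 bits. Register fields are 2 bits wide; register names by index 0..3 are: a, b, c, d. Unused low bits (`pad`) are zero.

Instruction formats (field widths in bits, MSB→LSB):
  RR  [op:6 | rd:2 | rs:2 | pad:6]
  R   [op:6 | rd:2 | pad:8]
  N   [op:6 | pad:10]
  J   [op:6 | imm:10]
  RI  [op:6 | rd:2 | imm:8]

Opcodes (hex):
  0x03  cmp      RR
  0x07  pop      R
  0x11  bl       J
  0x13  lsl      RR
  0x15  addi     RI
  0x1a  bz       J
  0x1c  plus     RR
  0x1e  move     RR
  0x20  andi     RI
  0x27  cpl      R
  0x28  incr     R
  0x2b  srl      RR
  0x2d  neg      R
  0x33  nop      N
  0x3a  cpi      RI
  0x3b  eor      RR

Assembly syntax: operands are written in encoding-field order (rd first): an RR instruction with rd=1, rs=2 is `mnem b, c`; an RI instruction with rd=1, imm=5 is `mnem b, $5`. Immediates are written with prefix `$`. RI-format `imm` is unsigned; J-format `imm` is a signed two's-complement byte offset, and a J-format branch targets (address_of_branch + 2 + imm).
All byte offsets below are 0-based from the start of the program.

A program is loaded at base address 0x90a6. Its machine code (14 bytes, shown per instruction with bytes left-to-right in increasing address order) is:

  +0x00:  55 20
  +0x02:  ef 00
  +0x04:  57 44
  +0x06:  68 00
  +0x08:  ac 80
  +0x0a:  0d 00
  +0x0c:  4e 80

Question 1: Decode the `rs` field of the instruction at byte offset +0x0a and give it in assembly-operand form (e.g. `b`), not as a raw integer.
off 0x0a: read 0d 00 as big → 0x0d00
  top 6b → 0x3 → cmp [RR]
  rd: (w>>8)&0x3=0x1 → b
  rs: (w>>6)&0x3=0x0 → a

a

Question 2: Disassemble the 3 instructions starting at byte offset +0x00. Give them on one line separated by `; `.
addi b, $32; eor d, a; addi d, $68

@+00  big-endian(55 20) = 0x5520
  top 6b → 0x15 → addi [RI]
  [9:8] rd=1 = b
  [7:0] imm=32 = $32
@+02  big-endian(ef 00) = 0xef00
  top 6b → 0x3b → eor [RR]
  [9:8] rd=3 = d
  [7:6] rs=0 = a
@+04  big-endian(57 44) = 0x5744
  top 6b → 0x15 → addi [RI]
  [9:8] rd=3 = d
  [7:0] imm=68 = $68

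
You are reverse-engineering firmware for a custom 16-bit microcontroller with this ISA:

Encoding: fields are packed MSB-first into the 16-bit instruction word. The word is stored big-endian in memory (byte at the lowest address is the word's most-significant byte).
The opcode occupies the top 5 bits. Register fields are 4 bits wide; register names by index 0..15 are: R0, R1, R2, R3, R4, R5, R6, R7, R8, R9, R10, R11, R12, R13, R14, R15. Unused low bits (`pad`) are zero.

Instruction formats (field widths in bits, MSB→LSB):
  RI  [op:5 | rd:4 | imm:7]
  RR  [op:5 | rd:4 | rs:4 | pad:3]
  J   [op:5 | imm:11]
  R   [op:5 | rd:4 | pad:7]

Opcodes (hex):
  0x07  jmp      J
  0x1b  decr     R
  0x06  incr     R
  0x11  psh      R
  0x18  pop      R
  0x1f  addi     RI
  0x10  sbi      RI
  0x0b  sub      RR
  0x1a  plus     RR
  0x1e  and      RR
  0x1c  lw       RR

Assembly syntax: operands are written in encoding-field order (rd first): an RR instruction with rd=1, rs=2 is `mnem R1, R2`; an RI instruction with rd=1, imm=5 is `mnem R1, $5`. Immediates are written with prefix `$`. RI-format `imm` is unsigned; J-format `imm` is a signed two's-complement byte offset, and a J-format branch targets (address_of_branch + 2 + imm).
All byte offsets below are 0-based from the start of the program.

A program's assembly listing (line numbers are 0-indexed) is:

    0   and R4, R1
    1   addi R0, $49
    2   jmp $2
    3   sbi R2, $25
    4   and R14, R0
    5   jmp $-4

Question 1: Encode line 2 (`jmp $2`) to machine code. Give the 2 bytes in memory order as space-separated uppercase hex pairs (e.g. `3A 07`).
38 02

line 2 (jmp): pack op=0x7:5|imm=2:11 = 0x3802; big→ 38 02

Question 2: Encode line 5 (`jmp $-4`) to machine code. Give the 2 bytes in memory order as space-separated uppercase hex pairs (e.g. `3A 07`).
3F FC

5. jmp fields op=0x7:5|imm=-4:11 → word 3ffch → 3f fc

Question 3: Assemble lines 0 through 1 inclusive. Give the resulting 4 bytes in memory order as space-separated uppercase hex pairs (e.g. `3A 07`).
L0: and op=0x1e:5|rd=4:4|rs=1:4|pad=0:3 ⇒ 0xf208 ⇒ big f2 08
L1: addi op=0x1f:5|rd=0:4|imm=49:7 ⇒ 0xf831 ⇒ big f8 31

F2 08 F8 31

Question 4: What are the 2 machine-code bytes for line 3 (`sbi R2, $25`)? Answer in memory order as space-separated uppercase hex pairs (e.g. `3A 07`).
81 19

L3: sbi op=0x10:5|rd=2:4|imm=25:7 ⇒ 0x8119 ⇒ big 81 19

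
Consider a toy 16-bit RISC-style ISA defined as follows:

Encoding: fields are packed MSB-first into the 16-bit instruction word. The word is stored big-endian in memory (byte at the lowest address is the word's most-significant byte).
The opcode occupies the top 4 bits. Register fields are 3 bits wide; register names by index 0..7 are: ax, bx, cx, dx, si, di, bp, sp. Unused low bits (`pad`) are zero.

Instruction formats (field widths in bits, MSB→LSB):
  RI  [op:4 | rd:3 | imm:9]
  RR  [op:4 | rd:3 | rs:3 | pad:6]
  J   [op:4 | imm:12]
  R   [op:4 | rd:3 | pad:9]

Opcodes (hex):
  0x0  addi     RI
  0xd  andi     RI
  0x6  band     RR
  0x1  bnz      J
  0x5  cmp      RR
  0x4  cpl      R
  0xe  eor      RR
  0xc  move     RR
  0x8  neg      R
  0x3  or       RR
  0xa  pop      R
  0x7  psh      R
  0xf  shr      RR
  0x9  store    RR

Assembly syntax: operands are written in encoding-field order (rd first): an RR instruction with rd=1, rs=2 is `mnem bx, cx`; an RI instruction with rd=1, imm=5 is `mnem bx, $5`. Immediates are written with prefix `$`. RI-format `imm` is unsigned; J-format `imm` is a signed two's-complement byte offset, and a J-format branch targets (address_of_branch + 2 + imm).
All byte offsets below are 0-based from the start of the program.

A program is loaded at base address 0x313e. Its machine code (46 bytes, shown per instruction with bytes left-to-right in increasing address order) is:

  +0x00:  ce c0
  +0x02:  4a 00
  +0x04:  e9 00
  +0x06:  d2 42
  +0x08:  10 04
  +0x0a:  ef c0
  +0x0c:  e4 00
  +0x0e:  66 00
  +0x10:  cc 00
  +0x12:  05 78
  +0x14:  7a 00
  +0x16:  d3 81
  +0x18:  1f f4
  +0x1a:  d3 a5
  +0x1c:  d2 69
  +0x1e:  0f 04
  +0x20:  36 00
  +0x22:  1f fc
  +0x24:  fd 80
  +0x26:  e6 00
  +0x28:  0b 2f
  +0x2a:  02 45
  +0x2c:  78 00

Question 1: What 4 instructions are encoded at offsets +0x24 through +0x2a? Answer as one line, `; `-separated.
[24] fd 80 → 0xfd80
  op=0xfd80>>12=0xf ⇒ shr (RR)
  rd: (w>>9)&0x7=0x6 → bp
  rs: (w>>6)&0x7=0x6 → bp
[26] e6 00 → 0xe600
  op=0xe600>>12=0xe ⇒ eor (RR)
  rd: (w>>9)&0x7=0x3 → dx
  rs: (w>>6)&0x7=0x0 → ax
[28] 0b 2f → 0x0b2f
  op=0x0b2f>>12=0x0 ⇒ addi (RI)
  rd: (w>>9)&0x7=0x5 → di
  imm: (w>>0)&0x1ff=0x12f → $303
[2a] 02 45 → 0x0245
  op=0x0245>>12=0x0 ⇒ addi (RI)
  rd: (w>>9)&0x7=0x1 → bx
  imm: (w>>0)&0x1ff=0x45 → $69

shr bp, bp; eor dx, ax; addi di, $303; addi bx, $69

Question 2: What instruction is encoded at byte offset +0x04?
off 0x04: read e9 00 as big → 0xe900
  top 4b → 0xe → eor [RR]
  rd: (w>>9)&0x7=0x4 → si
  rs: (w>>6)&0x7=0x4 → si

eor si, si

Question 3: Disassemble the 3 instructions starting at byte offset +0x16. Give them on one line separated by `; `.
[16] d3 81 → 0xd381
  opcode bits[15:12]=0xd: andi/RI
  rd@[11:9]=0x1 ⇒ bx
  imm@[8:0]=0x181 ⇒ $385
[18] 1f f4 → 0x1ff4
  opcode bits[15:12]=0x1: bnz/J
  imm@[11:0]=0xff4 (s12→-12) ⇒ $-12
[1a] d3 a5 → 0xd3a5
  opcode bits[15:12]=0xd: andi/RI
  rd@[11:9]=0x1 ⇒ bx
  imm@[8:0]=0x1a5 ⇒ $421

andi bx, $385; bnz $-12; andi bx, $421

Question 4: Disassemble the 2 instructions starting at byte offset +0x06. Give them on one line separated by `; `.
andi bx, $66; bnz $4

@+06  big-endian(d2 42) = 0xd242
  op=0xd242>>12=0xd ⇒ andi (RI)
  rd: (w>>9)&0x7=0x1 → bx
  imm: (w>>0)&0x1ff=0x42 → $66
@+08  big-endian(10 04) = 0x1004
  op=0x1004>>12=0x1 ⇒ bnz (J)
  imm: (w>>0)&0xfff=0x4 → $4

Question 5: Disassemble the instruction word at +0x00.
@+00  big-endian(ce c0) = 0xcec0
  opcode bits[15:12]=0xc: move/RR
  rd@[11:9]=0x7 ⇒ sp
  rs@[8:6]=0x3 ⇒ dx

move sp, dx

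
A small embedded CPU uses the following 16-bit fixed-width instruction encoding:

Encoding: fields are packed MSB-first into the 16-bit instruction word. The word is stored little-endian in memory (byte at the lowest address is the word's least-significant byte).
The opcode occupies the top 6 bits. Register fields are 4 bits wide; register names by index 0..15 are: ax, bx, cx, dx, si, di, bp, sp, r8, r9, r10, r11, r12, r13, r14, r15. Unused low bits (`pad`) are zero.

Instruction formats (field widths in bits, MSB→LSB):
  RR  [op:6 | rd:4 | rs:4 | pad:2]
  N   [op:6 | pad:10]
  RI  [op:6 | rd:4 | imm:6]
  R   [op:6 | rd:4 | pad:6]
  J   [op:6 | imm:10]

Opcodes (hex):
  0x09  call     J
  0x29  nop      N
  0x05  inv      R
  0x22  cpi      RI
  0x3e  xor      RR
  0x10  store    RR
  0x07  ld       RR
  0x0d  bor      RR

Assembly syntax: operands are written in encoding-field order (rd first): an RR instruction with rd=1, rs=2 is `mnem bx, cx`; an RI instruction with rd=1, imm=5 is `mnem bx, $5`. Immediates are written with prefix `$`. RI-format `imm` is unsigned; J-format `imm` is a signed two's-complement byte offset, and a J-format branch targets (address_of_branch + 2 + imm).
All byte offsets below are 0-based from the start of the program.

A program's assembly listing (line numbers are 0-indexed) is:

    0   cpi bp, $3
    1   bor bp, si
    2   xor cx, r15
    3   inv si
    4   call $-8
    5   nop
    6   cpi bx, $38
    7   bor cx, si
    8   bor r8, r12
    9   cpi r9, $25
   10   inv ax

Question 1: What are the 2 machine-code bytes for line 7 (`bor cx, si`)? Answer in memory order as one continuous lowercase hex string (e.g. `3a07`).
9034

line 7 (bor): pack op=0xd:6|rd=2:4|rs=4:4|pad=0:2 = 0x3490; little→ 90 34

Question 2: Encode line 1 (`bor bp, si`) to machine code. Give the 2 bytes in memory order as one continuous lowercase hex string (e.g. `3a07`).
9035

L1: bor op=0xd:6|rd=6:4|rs=4:4|pad=0:2 ⇒ 0x3590 ⇒ little 90 35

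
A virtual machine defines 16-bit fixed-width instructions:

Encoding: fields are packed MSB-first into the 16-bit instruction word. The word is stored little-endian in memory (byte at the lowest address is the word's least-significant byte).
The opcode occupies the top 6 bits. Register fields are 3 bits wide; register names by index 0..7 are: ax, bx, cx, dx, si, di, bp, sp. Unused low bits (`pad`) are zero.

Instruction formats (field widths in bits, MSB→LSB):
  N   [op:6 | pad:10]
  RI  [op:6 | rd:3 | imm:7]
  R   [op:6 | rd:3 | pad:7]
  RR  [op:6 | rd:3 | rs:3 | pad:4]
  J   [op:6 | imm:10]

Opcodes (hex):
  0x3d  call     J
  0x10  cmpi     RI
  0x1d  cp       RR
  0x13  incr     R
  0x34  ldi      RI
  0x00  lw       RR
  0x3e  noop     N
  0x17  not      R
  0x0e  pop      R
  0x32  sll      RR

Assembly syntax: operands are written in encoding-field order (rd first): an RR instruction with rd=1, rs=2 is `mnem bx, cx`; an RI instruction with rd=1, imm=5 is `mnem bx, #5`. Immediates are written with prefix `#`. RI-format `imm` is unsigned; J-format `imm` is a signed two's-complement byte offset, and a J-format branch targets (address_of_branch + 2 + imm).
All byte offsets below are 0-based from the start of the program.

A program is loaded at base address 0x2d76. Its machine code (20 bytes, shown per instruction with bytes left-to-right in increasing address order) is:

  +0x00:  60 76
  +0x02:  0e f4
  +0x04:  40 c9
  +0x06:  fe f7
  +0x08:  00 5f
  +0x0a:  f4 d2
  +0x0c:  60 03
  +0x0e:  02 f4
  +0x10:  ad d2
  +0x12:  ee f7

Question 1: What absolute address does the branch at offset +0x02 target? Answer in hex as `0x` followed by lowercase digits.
0x2d88

+0x02: 0e f4 ⇒ word 0xf40e (little)
  opcode bits[15:10]=0x3d: call/J
  imm: (w>>0)&0x3ff=0xe → #14
  target = base 0x2d76 + off 0x02 + 2 + imm 14 = 0x2d88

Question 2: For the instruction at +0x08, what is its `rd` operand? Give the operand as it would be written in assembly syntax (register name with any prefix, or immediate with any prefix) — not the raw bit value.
bp

[08] 00 5f → 0x5f00
  opcode bits[15:10]=0x17: not/R
  [9:7] rd=6 = bp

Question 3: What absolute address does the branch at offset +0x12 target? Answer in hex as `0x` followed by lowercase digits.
0x2d78

+0x12: ee f7 ⇒ word 0xf7ee (little)
  top 6b → 0x3d → call [J]
  imm@[9:0]=0x3ee (s10→-18) ⇒ #-18
  target = base 0x2d76 + off 0x12 + 2 + imm -18 = 0x2d78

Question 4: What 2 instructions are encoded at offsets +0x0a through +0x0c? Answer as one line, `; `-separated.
[0a] f4 d2 → 0xd2f4
  op=0xd2f4>>10=0x34 ⇒ ldi (RI)
  rd@[9:7]=0x5 ⇒ di
  imm@[6:0]=0x74 ⇒ #116
[0c] 60 03 → 0x0360
  op=0x0360>>10=0x0 ⇒ lw (RR)
  rd@[9:7]=0x6 ⇒ bp
  rs@[6:4]=0x6 ⇒ bp

ldi di, #116; lw bp, bp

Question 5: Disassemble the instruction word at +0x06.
off 0x06: read fe f7 as little → 0xf7fe
  top 6b → 0x3d → call [J]
  imm: (w>>0)&0x3ff=0x3fe (s10→-2) → #-2

call #-2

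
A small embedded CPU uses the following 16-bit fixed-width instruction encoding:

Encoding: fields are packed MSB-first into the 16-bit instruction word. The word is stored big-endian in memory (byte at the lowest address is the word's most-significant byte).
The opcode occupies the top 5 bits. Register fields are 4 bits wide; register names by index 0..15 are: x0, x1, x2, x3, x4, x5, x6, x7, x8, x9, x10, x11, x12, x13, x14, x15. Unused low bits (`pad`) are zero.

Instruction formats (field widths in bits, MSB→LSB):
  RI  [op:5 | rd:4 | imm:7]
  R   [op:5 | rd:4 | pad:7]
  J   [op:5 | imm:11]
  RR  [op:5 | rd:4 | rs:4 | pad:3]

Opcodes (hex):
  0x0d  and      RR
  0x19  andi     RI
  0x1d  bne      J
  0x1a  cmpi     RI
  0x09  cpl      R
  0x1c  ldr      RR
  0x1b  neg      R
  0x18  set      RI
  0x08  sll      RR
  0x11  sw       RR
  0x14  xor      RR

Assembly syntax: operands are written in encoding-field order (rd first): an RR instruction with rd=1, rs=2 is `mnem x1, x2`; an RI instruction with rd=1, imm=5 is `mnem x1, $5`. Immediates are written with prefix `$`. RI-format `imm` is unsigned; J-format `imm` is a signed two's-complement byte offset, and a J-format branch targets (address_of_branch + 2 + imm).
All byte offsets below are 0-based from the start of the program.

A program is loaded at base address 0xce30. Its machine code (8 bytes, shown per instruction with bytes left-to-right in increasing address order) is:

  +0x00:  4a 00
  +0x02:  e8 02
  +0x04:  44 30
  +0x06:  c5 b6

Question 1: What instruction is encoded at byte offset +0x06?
off 0x06: read c5 b6 as big → 0xc5b6
  opcode bits[15:11]=0x18: set/RI
  rd: (w>>7)&0xf=0xb → x11
  imm: (w>>0)&0x7f=0x36 → $54

set x11, $54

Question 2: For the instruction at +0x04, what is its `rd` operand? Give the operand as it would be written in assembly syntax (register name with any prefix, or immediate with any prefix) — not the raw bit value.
x8

@+04  big-endian(44 30) = 0x4430
  opcode bits[15:11]=0x8: sll/RR
  [10:7] rd=8 = x8
  [6:3] rs=6 = x6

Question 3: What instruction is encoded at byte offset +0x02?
off 0x02: read e8 02 as big → 0xe802
  top 5b → 0x1d → bne [J]
  imm@[10:0]=0x2 ⇒ $2

bne $2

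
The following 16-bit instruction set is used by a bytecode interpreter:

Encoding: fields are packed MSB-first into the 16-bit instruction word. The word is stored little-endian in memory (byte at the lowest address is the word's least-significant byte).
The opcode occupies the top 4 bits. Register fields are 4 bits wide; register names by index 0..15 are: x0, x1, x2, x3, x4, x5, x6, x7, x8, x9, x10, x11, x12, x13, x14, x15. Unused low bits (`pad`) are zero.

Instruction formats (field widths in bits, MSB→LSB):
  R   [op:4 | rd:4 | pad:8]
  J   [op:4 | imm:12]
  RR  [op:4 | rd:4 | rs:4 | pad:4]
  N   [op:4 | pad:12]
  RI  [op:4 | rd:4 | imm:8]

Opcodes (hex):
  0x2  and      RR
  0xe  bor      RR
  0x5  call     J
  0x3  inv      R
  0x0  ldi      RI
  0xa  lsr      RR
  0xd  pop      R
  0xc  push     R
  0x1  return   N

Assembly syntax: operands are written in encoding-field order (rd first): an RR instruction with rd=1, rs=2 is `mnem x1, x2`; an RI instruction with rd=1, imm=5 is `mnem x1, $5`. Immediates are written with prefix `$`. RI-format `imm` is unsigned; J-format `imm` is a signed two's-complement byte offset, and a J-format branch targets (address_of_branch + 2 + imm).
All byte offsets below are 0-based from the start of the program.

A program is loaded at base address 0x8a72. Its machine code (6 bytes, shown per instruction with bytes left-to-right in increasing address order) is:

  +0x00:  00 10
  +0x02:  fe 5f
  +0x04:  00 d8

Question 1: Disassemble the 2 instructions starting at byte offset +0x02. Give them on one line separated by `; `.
call $-2; pop x8

@+02  little-endian(fe 5f) = 0x5ffe
  op=0x5ffe>>12=0x5 ⇒ call (J)
  imm: (w>>0)&0xfff=0xffe (s12→-2) → $-2
@+04  little-endian(00 d8) = 0xd800
  op=0xd800>>12=0xd ⇒ pop (R)
  rd: (w>>8)&0xf=0x8 → x8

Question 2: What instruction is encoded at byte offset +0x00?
off 0x00: read 00 10 as little → 0x1000
  op=0x1000>>12=0x1 ⇒ return (N)

return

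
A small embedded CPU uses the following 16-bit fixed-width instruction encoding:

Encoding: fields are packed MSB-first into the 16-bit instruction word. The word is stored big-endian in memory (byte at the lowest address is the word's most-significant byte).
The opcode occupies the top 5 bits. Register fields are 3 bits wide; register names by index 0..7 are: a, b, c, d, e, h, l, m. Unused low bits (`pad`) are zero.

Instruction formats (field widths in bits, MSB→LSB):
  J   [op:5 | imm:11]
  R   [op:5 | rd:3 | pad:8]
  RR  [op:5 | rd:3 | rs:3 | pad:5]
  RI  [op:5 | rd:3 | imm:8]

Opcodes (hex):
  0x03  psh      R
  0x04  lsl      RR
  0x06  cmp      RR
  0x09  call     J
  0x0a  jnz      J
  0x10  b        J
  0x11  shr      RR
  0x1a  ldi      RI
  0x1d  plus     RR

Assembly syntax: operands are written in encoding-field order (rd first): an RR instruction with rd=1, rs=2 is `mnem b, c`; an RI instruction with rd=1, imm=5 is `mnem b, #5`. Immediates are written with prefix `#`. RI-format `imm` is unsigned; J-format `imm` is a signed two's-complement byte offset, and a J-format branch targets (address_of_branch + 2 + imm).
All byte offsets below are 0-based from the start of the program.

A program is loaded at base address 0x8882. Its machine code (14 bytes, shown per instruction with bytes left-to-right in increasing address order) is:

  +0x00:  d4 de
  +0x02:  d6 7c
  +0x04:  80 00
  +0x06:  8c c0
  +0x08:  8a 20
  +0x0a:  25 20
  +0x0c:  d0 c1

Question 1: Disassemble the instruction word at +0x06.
shr e, l

@+06  big-endian(8c c0) = 0x8cc0
  top 5b → 0x11 → shr [RR]
  rd: (w>>8)&0x7=0x4 → e
  rs: (w>>5)&0x7=0x6 → l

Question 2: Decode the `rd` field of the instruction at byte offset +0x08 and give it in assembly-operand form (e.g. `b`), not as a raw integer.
c

@+08  big-endian(8a 20) = 0x8a20
  top 5b → 0x11 → shr [RR]
  rd@[10:8]=0x2 ⇒ c
  rs@[7:5]=0x1 ⇒ b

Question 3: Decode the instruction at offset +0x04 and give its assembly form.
b #0

+0x04: 80 00 ⇒ word 0x8000 (big)
  top 5b → 0x10 → b [J]
  imm@[10:0]=0x0 ⇒ #0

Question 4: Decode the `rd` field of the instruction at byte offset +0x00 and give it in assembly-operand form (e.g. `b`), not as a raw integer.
e

[00] d4 de → 0xd4de
  top 5b → 0x1a → ldi [RI]
  rd@[10:8]=0x4 ⇒ e
  imm@[7:0]=0xde ⇒ #222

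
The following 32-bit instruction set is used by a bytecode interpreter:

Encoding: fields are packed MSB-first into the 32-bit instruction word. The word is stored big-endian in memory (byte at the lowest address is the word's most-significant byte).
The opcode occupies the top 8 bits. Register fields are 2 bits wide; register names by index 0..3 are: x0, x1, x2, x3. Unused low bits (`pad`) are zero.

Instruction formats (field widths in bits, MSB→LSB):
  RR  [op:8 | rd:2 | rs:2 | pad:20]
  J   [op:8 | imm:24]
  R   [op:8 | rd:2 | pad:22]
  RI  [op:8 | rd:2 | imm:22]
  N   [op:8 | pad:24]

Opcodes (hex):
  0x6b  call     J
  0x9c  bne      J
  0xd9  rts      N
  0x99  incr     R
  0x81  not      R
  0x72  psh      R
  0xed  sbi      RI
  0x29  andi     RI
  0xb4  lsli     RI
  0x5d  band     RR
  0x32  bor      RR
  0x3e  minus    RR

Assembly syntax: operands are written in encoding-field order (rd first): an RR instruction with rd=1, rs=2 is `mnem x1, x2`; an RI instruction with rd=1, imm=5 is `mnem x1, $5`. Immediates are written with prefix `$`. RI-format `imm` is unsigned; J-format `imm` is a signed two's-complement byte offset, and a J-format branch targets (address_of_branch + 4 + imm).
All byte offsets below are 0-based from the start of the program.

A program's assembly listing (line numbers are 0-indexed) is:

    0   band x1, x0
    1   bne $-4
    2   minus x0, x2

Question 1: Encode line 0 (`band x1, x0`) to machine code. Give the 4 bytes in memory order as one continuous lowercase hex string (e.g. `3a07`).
line 0 (band): pack op=0x5d:8|rd=1:2|rs=0:2|pad=0:20 = 0x5d400000; big→ 5d 40 00 00

5d400000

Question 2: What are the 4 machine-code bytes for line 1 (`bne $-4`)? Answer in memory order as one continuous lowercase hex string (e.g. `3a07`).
9cfffffc

1. bne fields op=0x9c:8|imm=-4:24 → word 9cfffffch → 9c ff ff fc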